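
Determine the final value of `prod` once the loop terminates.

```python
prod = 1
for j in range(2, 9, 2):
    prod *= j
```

Let's trace through this code step by step.

Initialize: prod = 1
Entering loop: for j in range(2, 9, 2):
After iteration 1: j = 2, prod = 2
After iteration 2: j = 4, prod = 8
After iteration 3: j = 6, prod = 48
After iteration 4: j = 8, prod = 384
Loop ends.

Final answer: 384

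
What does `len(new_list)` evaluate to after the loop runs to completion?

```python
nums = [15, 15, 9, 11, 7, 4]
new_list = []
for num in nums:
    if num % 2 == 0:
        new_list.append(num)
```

Let's trace through this code step by step.

Initialize: nums = [15, 15, 9, 11, 7, 4]
Initialize: new_list = []
Entering loop: for num in nums:
After iteration 1: num = 15, new_list = []
After iteration 2: num = 15, new_list = []
After iteration 3: num = 9, new_list = []
After iteration 4: num = 11, new_list = []
After iteration 5: num = 7, new_list = []
After iteration 6: num = 4, new_list = [4]
Loop ends.
len(new_list) = 1

Final answer: 1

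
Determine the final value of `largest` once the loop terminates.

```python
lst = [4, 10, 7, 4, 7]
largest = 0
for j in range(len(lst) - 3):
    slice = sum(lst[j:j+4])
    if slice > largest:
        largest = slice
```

Let's trace through this code step by step.

Initialize: lst = [4, 10, 7, 4, 7]
Initialize: largest = 0
Entering loop: for j in range(len(lst) - 3):
After iteration 1: j = 0, largest = 25, slice = 25
After iteration 2: j = 1, largest = 28, slice = 28
Loop ends.

Final answer: 28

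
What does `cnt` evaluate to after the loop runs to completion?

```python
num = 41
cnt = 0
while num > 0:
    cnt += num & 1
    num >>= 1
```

Let's trace through this code step by step.

Initialize: num = 41
Initialize: cnt = 0
Entering loop: while num > 0:
After iteration 1: num = 20, cnt = 1
After iteration 2: num = 10, cnt = 1
After iteration 3: num = 5, cnt = 1
After iteration 4: num = 2, cnt = 2
After iteration 5: num = 1, cnt = 2
After iteration 6: num = 0, cnt = 3
Loop ends.

Final answer: 3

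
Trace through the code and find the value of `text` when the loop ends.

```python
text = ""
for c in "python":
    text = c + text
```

Let's trace through this code step by step.

Initialize: text = ''
Entering loop: for c in "python":
After iteration 1: c = 'p', text = 'p'
After iteration 2: c = 'y', text = 'yp'
After iteration 3: c = 't', text = 'typ'
After iteration 4: c = 'h', text = 'htyp'
After iteration 5: c = 'o', text = 'ohtyp'
After iteration 6: c = 'n', text = 'nohtyp'
Loop ends.

Final answer: 'nohtyp'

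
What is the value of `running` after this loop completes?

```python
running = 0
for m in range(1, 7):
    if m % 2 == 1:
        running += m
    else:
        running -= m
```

Let's trace through this code step by step.

Initialize: running = 0
Entering loop: for m in range(1, 7):
After iteration 1: m = 1, running = 1
After iteration 2: m = 2, running = -1
After iteration 3: m = 3, running = 2
After iteration 4: m = 4, running = -2
After iteration 5: m = 5, running = 3
After iteration 6: m = 6, running = -3
Loop ends.

Final answer: -3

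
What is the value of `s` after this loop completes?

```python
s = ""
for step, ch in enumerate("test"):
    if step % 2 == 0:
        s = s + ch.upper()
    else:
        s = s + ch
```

Let's trace through this code step by step.

Initialize: s = ''
Entering loop: for step, ch in enumerate("test"):
After iteration 1: step = 0, ch = 't', s = 'T'
After iteration 2: step = 1, ch = 'e', s = 'Te'
After iteration 3: step = 2, ch = 's', s = 'TeS'
After iteration 4: step = 3, ch = 't', s = 'TeSt'
Loop ends.

Final answer: 'TeSt'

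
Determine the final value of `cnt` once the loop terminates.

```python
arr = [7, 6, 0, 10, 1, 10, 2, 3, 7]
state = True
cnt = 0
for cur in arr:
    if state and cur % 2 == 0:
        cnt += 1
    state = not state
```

Let's trace through this code step by step.

Initialize: arr = [7, 6, 0, 10, 1, 10, 2, 3, 7]
Initialize: state = True
Initialize: cnt = 0
Entering loop: for cur in arr:
After iteration 1: cur = 7, state = False, cnt = 0
After iteration 2: cur = 6, state = True, cnt = 0
After iteration 3: cur = 0, state = False, cnt = 1
After iteration 4: cur = 10, state = True, cnt = 1
After iteration 5: cur = 1, state = False, cnt = 1
After iteration 6: cur = 10, state = True, cnt = 1
After iteration 7: cur = 2, state = False, cnt = 2
After iteration 8: cur = 3, state = True, cnt = 2
After iteration 9: cur = 7, state = False, cnt = 2
Loop ends.

Final answer: 2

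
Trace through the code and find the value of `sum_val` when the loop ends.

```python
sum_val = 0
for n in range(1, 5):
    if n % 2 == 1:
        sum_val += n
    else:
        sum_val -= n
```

Let's trace through this code step by step.

Initialize: sum_val = 0
Entering loop: for n in range(1, 5):
After iteration 1: n = 1, sum_val = 1
After iteration 2: n = 2, sum_val = -1
After iteration 3: n = 3, sum_val = 2
After iteration 4: n = 4, sum_val = -2
Loop ends.

Final answer: -2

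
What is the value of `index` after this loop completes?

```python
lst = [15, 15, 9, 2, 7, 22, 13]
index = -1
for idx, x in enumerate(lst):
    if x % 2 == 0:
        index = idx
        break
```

Let's trace through this code step by step.

Initialize: lst = [15, 15, 9, 2, 7, 22, 13]
Initialize: index = -1
Entering loop: for idx, x in enumerate(lst):
After iteration 1: idx = 0, x = 15, index = -1
After iteration 2: idx = 1, x = 15, index = -1
After iteration 3: idx = 2, x = 9, index = -1
After iteration 4: idx = 3, x = 2, index = 3
Loop ends.

Final answer: 3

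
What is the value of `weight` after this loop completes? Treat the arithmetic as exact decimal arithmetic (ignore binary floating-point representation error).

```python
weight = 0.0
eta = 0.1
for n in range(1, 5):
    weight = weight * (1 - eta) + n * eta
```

Let's trace through this code step by step.

Initialize: weight = 0.0
Initialize: eta = 0.1
Entering loop: for n in range(1, 5):
After iteration 1: n = 1, weight = 0.1
After iteration 2: n = 2, weight = 0.29
After iteration 3: n = 3, weight = 0.561
After iteration 4: n = 4, weight = 0.9049
Loop ends.

Final answer: 0.9049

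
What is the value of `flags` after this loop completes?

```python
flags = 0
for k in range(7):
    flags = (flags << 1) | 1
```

Let's trace through this code step by step.

Initialize: flags = 0
Entering loop: for k in range(7):
After iteration 1: k = 0, flags = 1
After iteration 2: k = 1, flags = 3
After iteration 3: k = 2, flags = 7
After iteration 4: k = 3, flags = 15
After iteration 5: k = 4, flags = 31
After iteration 6: k = 5, flags = 63
After iteration 7: k = 6, flags = 127
Loop ends.

Final answer: 127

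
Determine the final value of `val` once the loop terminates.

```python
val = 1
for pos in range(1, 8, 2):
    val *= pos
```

Let's trace through this code step by step.

Initialize: val = 1
Entering loop: for pos in range(1, 8, 2):
After iteration 1: pos = 1, val = 1
After iteration 2: pos = 3, val = 3
After iteration 3: pos = 5, val = 15
After iteration 4: pos = 7, val = 105
Loop ends.

Final answer: 105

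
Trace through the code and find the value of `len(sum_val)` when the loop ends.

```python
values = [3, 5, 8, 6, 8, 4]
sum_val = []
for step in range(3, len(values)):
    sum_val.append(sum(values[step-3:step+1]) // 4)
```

Let's trace through this code step by step.

Initialize: values = [3, 5, 8, 6, 8, 4]
Initialize: sum_val = []
Entering loop: for step in range(3, len(values)):
After iteration 1: step = 3, sum_val = [5]
After iteration 2: step = 4, sum_val = [5, 6]
After iteration 3: step = 5, sum_val = [5, 6, 6]
Loop ends.
len(sum_val) = 3

Final answer: 3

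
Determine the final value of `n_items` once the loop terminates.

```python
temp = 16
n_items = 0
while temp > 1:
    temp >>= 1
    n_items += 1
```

Let's trace through this code step by step.

Initialize: temp = 16
Initialize: n_items = 0
Entering loop: while temp > 1:
After iteration 1: temp = 8, n_items = 1
After iteration 2: temp = 4, n_items = 2
After iteration 3: temp = 2, n_items = 3
After iteration 4: temp = 1, n_items = 4
Loop ends.

Final answer: 4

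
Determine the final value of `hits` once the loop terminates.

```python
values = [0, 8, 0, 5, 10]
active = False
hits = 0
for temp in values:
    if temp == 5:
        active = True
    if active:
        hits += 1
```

Let's trace through this code step by step.

Initialize: values = [0, 8, 0, 5, 10]
Initialize: active = False
Initialize: hits = 0
Entering loop: for temp in values:
After iteration 1: temp = 0, active = False, hits = 0
After iteration 2: temp = 8, active = False, hits = 0
After iteration 3: temp = 0, active = False, hits = 0
After iteration 4: temp = 5, active = True, hits = 1
After iteration 5: temp = 10, active = True, hits = 2
Loop ends.

Final answer: 2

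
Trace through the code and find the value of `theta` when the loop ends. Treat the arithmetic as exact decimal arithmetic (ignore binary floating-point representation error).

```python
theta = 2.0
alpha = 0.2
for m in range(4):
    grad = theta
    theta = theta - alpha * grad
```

Let's trace through this code step by step.

Initialize: theta = 2.0
Initialize: alpha = 0.2
Entering loop: for m in range(4):
After iteration 1: m = 0, theta = 1.6, grad = 2.0
After iteration 2: m = 1, theta = 1.28, grad = 1.6
After iteration 3: m = 2, theta = 1.024, grad = 1.28
After iteration 4: m = 3, theta = 0.8192, grad = 1.024
Loop ends.

Final answer: 0.8192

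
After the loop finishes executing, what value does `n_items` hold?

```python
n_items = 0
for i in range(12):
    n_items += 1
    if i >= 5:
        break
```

Let's trace through this code step by step.

Initialize: n_items = 0
Entering loop: for i in range(12):
After iteration 1: i = 0, n_items = 1
After iteration 2: i = 1, n_items = 2
After iteration 3: i = 2, n_items = 3
After iteration 4: i = 3, n_items = 4
After iteration 5: i = 4, n_items = 5
After iteration 6: i = 5, n_items = 6
Loop ends.

Final answer: 6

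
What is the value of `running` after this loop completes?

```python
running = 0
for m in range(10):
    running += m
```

Let's trace through this code step by step.

Initialize: running = 0
Entering loop: for m in range(10):
After iteration 1: m = 0, running = 0
After iteration 2: m = 1, running = 1
After iteration 3: m = 2, running = 3
After iteration 4: m = 3, running = 6
After iteration 5: m = 4, running = 10
After iteration 6: m = 5, running = 15
After iteration 7: m = 6, running = 21
After iteration 8: m = 7, running = 28
After iteration 9: m = 8, running = 36
After iteration 10: m = 9, running = 45
Loop ends.

Final answer: 45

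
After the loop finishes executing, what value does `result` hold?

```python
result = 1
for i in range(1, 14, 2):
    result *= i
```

Let's trace through this code step by step.

Initialize: result = 1
Entering loop: for i in range(1, 14, 2):
After iteration 1: i = 1, result = 1
After iteration 2: i = 3, result = 3
After iteration 3: i = 5, result = 15
After iteration 4: i = 7, result = 105
After iteration 5: i = 9, result = 945
After iteration 6: i = 11, result = 10395
After iteration 7: i = 13, result = 135135
Loop ends.

Final answer: 135135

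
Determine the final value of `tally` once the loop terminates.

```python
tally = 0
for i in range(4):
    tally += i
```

Let's trace through this code step by step.

Initialize: tally = 0
Entering loop: for i in range(4):
After iteration 1: i = 0, tally = 0
After iteration 2: i = 1, tally = 1
After iteration 3: i = 2, tally = 3
After iteration 4: i = 3, tally = 6
Loop ends.

Final answer: 6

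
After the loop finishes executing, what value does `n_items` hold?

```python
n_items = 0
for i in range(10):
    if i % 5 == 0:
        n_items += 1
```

Let's trace through this code step by step.

Initialize: n_items = 0
Entering loop: for i in range(10):
After iteration 1: i = 0, n_items = 1
After iteration 2: i = 1, n_items = 1
After iteration 3: i = 2, n_items = 1
After iteration 4: i = 3, n_items = 1
After iteration 5: i = 4, n_items = 1
After iteration 6: i = 5, n_items = 2
After iteration 7: i = 6, n_items = 2
After iteration 8: i = 7, n_items = 2
After iteration 9: i = 8, n_items = 2
After iteration 10: i = 9, n_items = 2
Loop ends.

Final answer: 2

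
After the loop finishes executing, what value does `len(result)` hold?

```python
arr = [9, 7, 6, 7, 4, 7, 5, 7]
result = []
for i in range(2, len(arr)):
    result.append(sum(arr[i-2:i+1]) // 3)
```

Let's trace through this code step by step.

Initialize: arr = [9, 7, 6, 7, 4, 7, 5, 7]
Initialize: result = []
Entering loop: for i in range(2, len(arr)):
After iteration 1: i = 2, result = [7]
After iteration 2: i = 3, result = [7, 6]
After iteration 3: i = 4, result = [7, 6, 5]
After iteration 4: i = 5, result = [7, 6, 5, 6]
After iteration 5: i = 6, result = [7, 6, 5, 6, 5]
After iteration 6: i = 7, result = [7, 6, 5, 6, 5, 6]
Loop ends.
len(result) = 6

Final answer: 6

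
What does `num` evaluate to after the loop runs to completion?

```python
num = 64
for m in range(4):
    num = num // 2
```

Let's trace through this code step by step.

Initialize: num = 64
Entering loop: for m in range(4):
After iteration 1: m = 0, num = 32
After iteration 2: m = 1, num = 16
After iteration 3: m = 2, num = 8
After iteration 4: m = 3, num = 4
Loop ends.

Final answer: 4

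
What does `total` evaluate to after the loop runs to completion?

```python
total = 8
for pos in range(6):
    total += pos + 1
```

Let's trace through this code step by step.

Initialize: total = 8
Entering loop: for pos in range(6):
After iteration 1: pos = 0, total = 9
After iteration 2: pos = 1, total = 11
After iteration 3: pos = 2, total = 14
After iteration 4: pos = 3, total = 18
After iteration 5: pos = 4, total = 23
After iteration 6: pos = 5, total = 29
Loop ends.

Final answer: 29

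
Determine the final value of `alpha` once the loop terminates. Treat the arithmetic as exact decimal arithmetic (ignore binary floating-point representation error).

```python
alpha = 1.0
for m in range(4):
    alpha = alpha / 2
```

Let's trace through this code step by step.

Initialize: alpha = 1.0
Entering loop: for m in range(4):
After iteration 1: m = 0, alpha = 0.5
After iteration 2: m = 1, alpha = 0.25
After iteration 3: m = 2, alpha = 0.125
After iteration 4: m = 3, alpha = 0.0625
Loop ends.

Final answer: 0.0625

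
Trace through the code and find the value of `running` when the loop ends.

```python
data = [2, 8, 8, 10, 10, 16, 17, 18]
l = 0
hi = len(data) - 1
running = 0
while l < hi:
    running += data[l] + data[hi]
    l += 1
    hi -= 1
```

Let's trace through this code step by step.

Initialize: data = [2, 8, 8, 10, 10, 16, 17, 18]
Initialize: l = 0
Initialize: hi = 7
Initialize: running = 0
Entering loop: while l < hi:
After iteration 1: l = 1, hi = 6, running = 20
After iteration 2: l = 2, hi = 5, running = 45
After iteration 3: l = 3, hi = 4, running = 69
After iteration 4: l = 4, hi = 3, running = 89
Loop ends.

Final answer: 89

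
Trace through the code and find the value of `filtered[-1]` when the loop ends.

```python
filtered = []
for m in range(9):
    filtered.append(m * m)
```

Let's trace through this code step by step.

Initialize: filtered = []
Entering loop: for m in range(9):
After iteration 1: m = 0, filtered = [0]
After iteration 2: m = 1, filtered = [0, 1]
After iteration 3: m = 2, filtered = [0, 1, 4]
After iteration 4: m = 3, filtered = [0, 1, 4, 9]
After iteration 5: m = 4, filtered = [0, 1, 4, 9, 16]
After iteration 6: m = 5, filtered = [0, 1, 4, 9, 16, 25]
After iteration 7: m = 6, filtered = [0, 1, 4, 9, 16, 25, 36]
After iteration 8: m = 7, filtered = [0, 1, 4, 9, 16, 25, 36, 49]
After iteration 9: m = 8, filtered = [0, 1, 4, 9, 16, 25, 36, 49, 64]
Loop ends.
filtered[-1] = 64

Final answer: 64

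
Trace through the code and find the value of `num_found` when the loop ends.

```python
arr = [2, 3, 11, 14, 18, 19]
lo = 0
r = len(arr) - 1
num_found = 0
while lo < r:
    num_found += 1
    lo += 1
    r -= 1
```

Let's trace through this code step by step.

Initialize: arr = [2, 3, 11, 14, 18, 19]
Initialize: lo = 0
Initialize: r = 5
Initialize: num_found = 0
Entering loop: while lo < r:
After iteration 1: lo = 1, r = 4, num_found = 1
After iteration 2: lo = 2, r = 3, num_found = 2
After iteration 3: lo = 3, r = 2, num_found = 3
Loop ends.

Final answer: 3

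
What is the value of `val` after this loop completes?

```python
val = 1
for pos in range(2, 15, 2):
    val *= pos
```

Let's trace through this code step by step.

Initialize: val = 1
Entering loop: for pos in range(2, 15, 2):
After iteration 1: pos = 2, val = 2
After iteration 2: pos = 4, val = 8
After iteration 3: pos = 6, val = 48
After iteration 4: pos = 8, val = 384
After iteration 5: pos = 10, val = 3840
After iteration 6: pos = 12, val = 46080
After iteration 7: pos = 14, val = 645120
Loop ends.

Final answer: 645120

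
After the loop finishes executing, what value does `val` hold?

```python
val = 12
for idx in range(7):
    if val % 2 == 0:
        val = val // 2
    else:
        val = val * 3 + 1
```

Let's trace through this code step by step.

Initialize: val = 12
Entering loop: for idx in range(7):
After iteration 1: idx = 0, val = 6
After iteration 2: idx = 1, val = 3
After iteration 3: idx = 2, val = 10
After iteration 4: idx = 3, val = 5
After iteration 5: idx = 4, val = 16
After iteration 6: idx = 5, val = 8
After iteration 7: idx = 6, val = 4
Loop ends.

Final answer: 4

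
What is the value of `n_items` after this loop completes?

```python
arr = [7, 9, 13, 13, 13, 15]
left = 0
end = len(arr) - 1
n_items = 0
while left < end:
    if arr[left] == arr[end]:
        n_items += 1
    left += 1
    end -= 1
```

Let's trace through this code step by step.

Initialize: arr = [7, 9, 13, 13, 13, 15]
Initialize: left = 0
Initialize: end = 5
Initialize: n_items = 0
Entering loop: while left < end:
After iteration 1: left = 1, end = 4, n_items = 0
After iteration 2: left = 2, end = 3, n_items = 0
After iteration 3: left = 3, end = 2, n_items = 1
Loop ends.

Final answer: 1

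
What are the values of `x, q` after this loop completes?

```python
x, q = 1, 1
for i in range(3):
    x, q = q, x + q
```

Let's trace through this code step by step.

Initialize: x = 1
Initialize: q = 1
Entering loop: for i in range(3):
After iteration 1: i = 0, x = 1, q = 2
After iteration 2: i = 1, x = 2, q = 3
After iteration 3: i = 2, x = 3, q = 5
Loop ends.

Final answer: 3, 5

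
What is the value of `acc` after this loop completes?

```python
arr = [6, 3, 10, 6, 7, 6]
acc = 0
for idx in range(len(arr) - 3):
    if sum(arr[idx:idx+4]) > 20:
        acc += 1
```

Let's trace through this code step by step.

Initialize: arr = [6, 3, 10, 6, 7, 6]
Initialize: acc = 0
Entering loop: for idx in range(len(arr) - 3):
After iteration 1: idx = 0, acc = 1
After iteration 2: idx = 1, acc = 2
After iteration 3: idx = 2, acc = 3
Loop ends.

Final answer: 3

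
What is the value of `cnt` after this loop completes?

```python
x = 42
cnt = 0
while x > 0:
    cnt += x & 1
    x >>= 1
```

Let's trace through this code step by step.

Initialize: x = 42
Initialize: cnt = 0
Entering loop: while x > 0:
After iteration 1: x = 21, cnt = 0
After iteration 2: x = 10, cnt = 1
After iteration 3: x = 5, cnt = 1
After iteration 4: x = 2, cnt = 2
After iteration 5: x = 1, cnt = 2
After iteration 6: x = 0, cnt = 3
Loop ends.

Final answer: 3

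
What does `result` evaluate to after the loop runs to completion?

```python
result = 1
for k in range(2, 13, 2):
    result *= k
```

Let's trace through this code step by step.

Initialize: result = 1
Entering loop: for k in range(2, 13, 2):
After iteration 1: k = 2, result = 2
After iteration 2: k = 4, result = 8
After iteration 3: k = 6, result = 48
After iteration 4: k = 8, result = 384
After iteration 5: k = 10, result = 3840
After iteration 6: k = 12, result = 46080
Loop ends.

Final answer: 46080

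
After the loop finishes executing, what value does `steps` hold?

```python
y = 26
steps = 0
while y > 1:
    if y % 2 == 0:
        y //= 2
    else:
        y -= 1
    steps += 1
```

Let's trace through this code step by step.

Initialize: y = 26
Initialize: steps = 0
Entering loop: while y > 1:
After iteration 1: y = 13, steps = 1
After iteration 2: y = 12, steps = 2
After iteration 3: y = 6, steps = 3
After iteration 4: y = 3, steps = 4
After iteration 5: y = 2, steps = 5
After iteration 6: y = 1, steps = 6
Loop ends.

Final answer: 6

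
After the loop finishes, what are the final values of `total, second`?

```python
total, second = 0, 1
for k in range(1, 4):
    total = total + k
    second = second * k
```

Let's trace through this code step by step.

Initialize: total = 0
Initialize: second = 1
Entering loop: for k in range(1, 4):
After iteration 1: k = 1, total = 1, second = 1
After iteration 2: k = 2, total = 3, second = 2
After iteration 3: k = 3, total = 6, second = 6
Loop ends.

Final answer: 6, 6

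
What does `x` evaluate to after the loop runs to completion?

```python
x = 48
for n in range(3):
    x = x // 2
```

Let's trace through this code step by step.

Initialize: x = 48
Entering loop: for n in range(3):
After iteration 1: n = 0, x = 24
After iteration 2: n = 1, x = 12
After iteration 3: n = 2, x = 6
Loop ends.

Final answer: 6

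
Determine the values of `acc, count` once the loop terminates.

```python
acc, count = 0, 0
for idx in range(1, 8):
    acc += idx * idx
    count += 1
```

Let's trace through this code step by step.

Initialize: acc = 0
Initialize: count = 0
Entering loop: for idx in range(1, 8):
After iteration 1: idx = 1, acc = 1, count = 1
After iteration 2: idx = 2, acc = 5, count = 2
After iteration 3: idx = 3, acc = 14, count = 3
After iteration 4: idx = 4, acc = 30, count = 4
After iteration 5: idx = 5, acc = 55, count = 5
After iteration 6: idx = 6, acc = 91, count = 6
After iteration 7: idx = 7, acc = 140, count = 7
Loop ends.

Final answer: 140, 7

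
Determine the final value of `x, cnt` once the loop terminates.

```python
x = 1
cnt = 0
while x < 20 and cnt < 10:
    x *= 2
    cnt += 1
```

Let's trace through this code step by step.

Initialize: x = 1
Initialize: cnt = 0
Entering loop: while x < 20 and cnt < 10:
After iteration 1: x = 2, cnt = 1
After iteration 2: x = 4, cnt = 2
After iteration 3: x = 8, cnt = 3
After iteration 4: x = 16, cnt = 4
After iteration 5: x = 32, cnt = 5
Loop ends.

Final answer: 32, 5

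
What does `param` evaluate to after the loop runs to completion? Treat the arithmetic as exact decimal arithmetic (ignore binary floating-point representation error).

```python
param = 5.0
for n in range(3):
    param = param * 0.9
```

Let's trace through this code step by step.

Initialize: param = 5.0
Entering loop: for n in range(3):
After iteration 1: n = 0, param = 4.5
After iteration 2: n = 1, param = 4.05
After iteration 3: n = 2, param = 3.645
Loop ends.

Final answer: 3.645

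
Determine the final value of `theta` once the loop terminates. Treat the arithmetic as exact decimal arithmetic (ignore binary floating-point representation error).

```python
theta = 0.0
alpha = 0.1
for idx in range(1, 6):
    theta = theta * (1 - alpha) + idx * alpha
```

Let's trace through this code step by step.

Initialize: theta = 0.0
Initialize: alpha = 0.1
Entering loop: for idx in range(1, 6):
After iteration 1: idx = 1, theta = 0.1
After iteration 2: idx = 2, theta = 0.29
After iteration 3: idx = 3, theta = 0.561
After iteration 4: idx = 4, theta = 0.9049
After iteration 5: idx = 5, theta = 1.31441
Loop ends.

Final answer: 1.31441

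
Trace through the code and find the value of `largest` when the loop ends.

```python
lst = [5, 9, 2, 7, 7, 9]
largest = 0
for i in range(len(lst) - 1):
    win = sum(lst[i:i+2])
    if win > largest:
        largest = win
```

Let's trace through this code step by step.

Initialize: lst = [5, 9, 2, 7, 7, 9]
Initialize: largest = 0
Entering loop: for i in range(len(lst) - 1):
After iteration 1: i = 0, largest = 14, win = 14
After iteration 2: i = 1, largest = 14, win = 11
After iteration 3: i = 2, largest = 14, win = 9
After iteration 4: i = 3, largest = 14, win = 14
After iteration 5: i = 4, largest = 16, win = 16
Loop ends.

Final answer: 16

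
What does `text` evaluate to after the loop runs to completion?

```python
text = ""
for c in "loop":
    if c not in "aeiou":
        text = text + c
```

Let's trace through this code step by step.

Initialize: text = ''
Entering loop: for c in "loop":
After iteration 1: c = 'l', text = 'l'
After iteration 2: c = 'o', text = 'l'
After iteration 3: c = 'o', text = 'l'
After iteration 4: c = 'p', text = 'lp'
Loop ends.

Final answer: 'lp'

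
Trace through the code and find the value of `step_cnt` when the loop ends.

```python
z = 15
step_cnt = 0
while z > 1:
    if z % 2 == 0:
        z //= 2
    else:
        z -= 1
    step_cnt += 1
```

Let's trace through this code step by step.

Initialize: z = 15
Initialize: step_cnt = 0
Entering loop: while z > 1:
After iteration 1: z = 14, step_cnt = 1
After iteration 2: z = 7, step_cnt = 2
After iteration 3: z = 6, step_cnt = 3
After iteration 4: z = 3, step_cnt = 4
After iteration 5: z = 2, step_cnt = 5
After iteration 6: z = 1, step_cnt = 6
Loop ends.

Final answer: 6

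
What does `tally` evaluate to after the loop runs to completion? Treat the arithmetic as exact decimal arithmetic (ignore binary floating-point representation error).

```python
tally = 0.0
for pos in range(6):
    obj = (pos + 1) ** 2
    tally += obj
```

Let's trace through this code step by step.

Initialize: tally = 0.0
Entering loop: for pos in range(6):
After iteration 1: pos = 0, tally = 1.0, obj = 1
After iteration 2: pos = 1, tally = 5.0, obj = 4
After iteration 3: pos = 2, tally = 14.0, obj = 9
After iteration 4: pos = 3, tally = 30.0, obj = 16
After iteration 5: pos = 4, tally = 55.0, obj = 25
After iteration 6: pos = 5, tally = 91.0, obj = 36
Loop ends.

Final answer: 91.0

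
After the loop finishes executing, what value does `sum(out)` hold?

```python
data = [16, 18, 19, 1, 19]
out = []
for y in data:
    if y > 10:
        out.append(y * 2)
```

Let's trace through this code step by step.

Initialize: data = [16, 18, 19, 1, 19]
Initialize: out = []
Entering loop: for y in data:
After iteration 1: y = 16, out = [32]
After iteration 2: y = 18, out = [32, 36]
After iteration 3: y = 19, out = [32, 36, 38]
After iteration 4: y = 1, out = [32, 36, 38]
After iteration 5: y = 19, out = [32, 36, 38, 38]
Loop ends.
sum(out) = 144

Final answer: 144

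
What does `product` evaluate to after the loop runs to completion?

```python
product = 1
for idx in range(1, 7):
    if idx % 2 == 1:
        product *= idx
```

Let's trace through this code step by step.

Initialize: product = 1
Entering loop: for idx in range(1, 7):
After iteration 1: idx = 1, product = 1
After iteration 2: idx = 2, product = 1
After iteration 3: idx = 3, product = 3
After iteration 4: idx = 4, product = 3
After iteration 5: idx = 5, product = 15
After iteration 6: idx = 6, product = 15
Loop ends.

Final answer: 15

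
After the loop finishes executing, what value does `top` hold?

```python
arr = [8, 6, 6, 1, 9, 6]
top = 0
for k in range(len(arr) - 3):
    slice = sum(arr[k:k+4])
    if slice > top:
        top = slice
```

Let's trace through this code step by step.

Initialize: arr = [8, 6, 6, 1, 9, 6]
Initialize: top = 0
Entering loop: for k in range(len(arr) - 3):
After iteration 1: k = 0, top = 21, slice = 21
After iteration 2: k = 1, top = 22, slice = 22
After iteration 3: k = 2, top = 22, slice = 22
Loop ends.

Final answer: 22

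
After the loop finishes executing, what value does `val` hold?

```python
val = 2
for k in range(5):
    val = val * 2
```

Let's trace through this code step by step.

Initialize: val = 2
Entering loop: for k in range(5):
After iteration 1: k = 0, val = 4
After iteration 2: k = 1, val = 8
After iteration 3: k = 2, val = 16
After iteration 4: k = 3, val = 32
After iteration 5: k = 4, val = 64
Loop ends.

Final answer: 64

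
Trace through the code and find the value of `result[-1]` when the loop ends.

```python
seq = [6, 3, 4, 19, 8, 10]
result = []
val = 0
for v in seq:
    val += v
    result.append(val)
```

Let's trace through this code step by step.

Initialize: seq = [6, 3, 4, 19, 8, 10]
Initialize: result = []
Initialize: val = 0
Entering loop: for v in seq:
After iteration 1: v = 6, result = [6], val = 6
After iteration 2: v = 3, result = [6, 9], val = 9
After iteration 3: v = 4, result = [6, 9, 13], val = 13
After iteration 4: v = 19, result = [6, 9, 13, 32], val = 32
After iteration 5: v = 8, result = [6, 9, 13, 32, 40], val = 40
After iteration 6: v = 10, result = [6, 9, 13, 32, 40, 50], val = 50
Loop ends.
result[-1] = 50

Final answer: 50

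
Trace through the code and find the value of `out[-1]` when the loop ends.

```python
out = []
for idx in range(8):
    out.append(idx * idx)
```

Let's trace through this code step by step.

Initialize: out = []
Entering loop: for idx in range(8):
After iteration 1: idx = 0, out = [0]
After iteration 2: idx = 1, out = [0, 1]
After iteration 3: idx = 2, out = [0, 1, 4]
After iteration 4: idx = 3, out = [0, 1, 4, 9]
After iteration 5: idx = 4, out = [0, 1, 4, 9, 16]
After iteration 6: idx = 5, out = [0, 1, 4, 9, 16, 25]
After iteration 7: idx = 6, out = [0, 1, 4, 9, 16, 25, 36]
After iteration 8: idx = 7, out = [0, 1, 4, 9, 16, 25, 36, 49]
Loop ends.
out[-1] = 49

Final answer: 49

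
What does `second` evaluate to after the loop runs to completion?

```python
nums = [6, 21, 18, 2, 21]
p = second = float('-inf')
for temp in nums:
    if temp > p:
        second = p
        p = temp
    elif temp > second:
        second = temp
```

Let's trace through this code step by step.

Initialize: nums = [6, 21, 18, 2, 21]
Initialize: p = -inf
Initialize: second = -inf
Entering loop: for temp in nums:
After iteration 1: temp = 6, p = 6, second = -inf
After iteration 2: temp = 21, p = 21, second = 6
After iteration 3: temp = 18, p = 21, second = 18
After iteration 4: temp = 2, p = 21, second = 18
After iteration 5: temp = 21, p = 21, second = 21
Loop ends.

Final answer: 21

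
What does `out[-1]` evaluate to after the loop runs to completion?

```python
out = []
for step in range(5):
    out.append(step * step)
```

Let's trace through this code step by step.

Initialize: out = []
Entering loop: for step in range(5):
After iteration 1: step = 0, out = [0]
After iteration 2: step = 1, out = [0, 1]
After iteration 3: step = 2, out = [0, 1, 4]
After iteration 4: step = 3, out = [0, 1, 4, 9]
After iteration 5: step = 4, out = [0, 1, 4, 9, 16]
Loop ends.
out[-1] = 16

Final answer: 16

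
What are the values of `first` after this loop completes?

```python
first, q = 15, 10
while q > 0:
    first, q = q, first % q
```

Let's trace through this code step by step.

Initialize: first = 15
Initialize: q = 10
Entering loop: while q > 0:
After iteration 1: first = 10, q = 5
After iteration 2: first = 5, q = 0
Loop ends.

Final answer: 5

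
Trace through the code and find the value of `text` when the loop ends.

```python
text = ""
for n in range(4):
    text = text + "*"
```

Let's trace through this code step by step.

Initialize: text = ''
Entering loop: for n in range(4):
After iteration 1: n = 0, text = '*'
After iteration 2: n = 1, text = '**'
After iteration 3: n = 2, text = '***'
After iteration 4: n = 3, text = '****'
Loop ends.

Final answer: '****'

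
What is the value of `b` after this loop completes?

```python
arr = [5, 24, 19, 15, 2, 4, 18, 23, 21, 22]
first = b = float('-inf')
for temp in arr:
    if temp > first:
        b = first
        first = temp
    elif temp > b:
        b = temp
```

Let's trace through this code step by step.

Initialize: arr = [5, 24, 19, 15, 2, 4, 18, 23, 21, 22]
Initialize: first = -inf
Initialize: b = -inf
Entering loop: for temp in arr:
After iteration 1: temp = 5, first = 5, b = -inf
After iteration 2: temp = 24, first = 24, b = 5
After iteration 3: temp = 19, first = 24, b = 19
After iteration 4: temp = 15, first = 24, b = 19
After iteration 5: temp = 2, first = 24, b = 19
After iteration 6: temp = 4, first = 24, b = 19
After iteration 7: temp = 18, first = 24, b = 19
After iteration 8: temp = 23, first = 24, b = 23
After iteration 9: temp = 21, first = 24, b = 23
After iteration 10: temp = 22, first = 24, b = 23
Loop ends.

Final answer: 23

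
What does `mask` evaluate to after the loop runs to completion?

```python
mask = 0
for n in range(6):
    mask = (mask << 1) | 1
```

Let's trace through this code step by step.

Initialize: mask = 0
Entering loop: for n in range(6):
After iteration 1: n = 0, mask = 1
After iteration 2: n = 1, mask = 3
After iteration 3: n = 2, mask = 7
After iteration 4: n = 3, mask = 15
After iteration 5: n = 4, mask = 31
After iteration 6: n = 5, mask = 63
Loop ends.

Final answer: 63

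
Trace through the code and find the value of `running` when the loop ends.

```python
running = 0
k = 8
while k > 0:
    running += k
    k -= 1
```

Let's trace through this code step by step.

Initialize: running = 0
Initialize: k = 8
Entering loop: while k > 0:
After iteration 1: running = 8, k = 7
After iteration 2: running = 15, k = 6
After iteration 3: running = 21, k = 5
After iteration 4: running = 26, k = 4
After iteration 5: running = 30, k = 3
After iteration 6: running = 33, k = 2
After iteration 7: running = 35, k = 1
After iteration 8: running = 36, k = 0
Loop ends.

Final answer: 36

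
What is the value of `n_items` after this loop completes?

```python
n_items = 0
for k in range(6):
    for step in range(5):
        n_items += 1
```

Let's trace through this code step by step.

Initialize: n_items = 0
Entering loop: for k in range(6):
After iteration 1: k = 0, n_items = 5
After iteration 2: k = 1, n_items = 10
After iteration 3: k = 2, n_items = 15
After iteration 4: k = 3, n_items = 20
After iteration 5: k = 4, n_items = 25
After iteration 6: k = 5, n_items = 30
Loop ends.

Final answer: 30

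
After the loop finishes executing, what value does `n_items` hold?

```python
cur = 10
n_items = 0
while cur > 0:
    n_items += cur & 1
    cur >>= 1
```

Let's trace through this code step by step.

Initialize: cur = 10
Initialize: n_items = 0
Entering loop: while cur > 0:
After iteration 1: cur = 5, n_items = 0
After iteration 2: cur = 2, n_items = 1
After iteration 3: cur = 1, n_items = 1
After iteration 4: cur = 0, n_items = 2
Loop ends.

Final answer: 2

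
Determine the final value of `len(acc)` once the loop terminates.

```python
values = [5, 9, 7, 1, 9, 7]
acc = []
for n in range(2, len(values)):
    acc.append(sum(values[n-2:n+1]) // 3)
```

Let's trace through this code step by step.

Initialize: values = [5, 9, 7, 1, 9, 7]
Initialize: acc = []
Entering loop: for n in range(2, len(values)):
After iteration 1: n = 2, acc = [7]
After iteration 2: n = 3, acc = [7, 5]
After iteration 3: n = 4, acc = [7, 5, 5]
After iteration 4: n = 5, acc = [7, 5, 5, 5]
Loop ends.
len(acc) = 4

Final answer: 4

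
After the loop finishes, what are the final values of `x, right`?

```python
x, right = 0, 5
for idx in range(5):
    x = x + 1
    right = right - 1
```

Let's trace through this code step by step.

Initialize: x = 0
Initialize: right = 5
Entering loop: for idx in range(5):
After iteration 1: idx = 0, x = 1, right = 4
After iteration 2: idx = 1, x = 2, right = 3
After iteration 3: idx = 2, x = 3, right = 2
After iteration 4: idx = 3, x = 4, right = 1
After iteration 5: idx = 4, x = 5, right = 0
Loop ends.

Final answer: 5, 0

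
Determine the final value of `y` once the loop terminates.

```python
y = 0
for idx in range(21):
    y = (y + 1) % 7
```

Let's trace through this code step by step.

Initialize: y = 0
Entering loop: for idx in range(21):
After iteration 1: idx = 0, y = 1
After iteration 2: idx = 1, y = 2
After iteration 3: idx = 2, y = 3
After iteration 4: idx = 3, y = 4
After iteration 5: idx = 4, y = 5
After iteration 6: idx = 5, y = 6
After iteration 7: idx = 6, y = 0
After iteration 8: idx = 7, y = 1
After iteration 9: idx = 8, y = 2
After iteration 10: idx = 9, y = 3
After iteration 11: idx = 10, y = 4
After iteration 12: idx = 11, y = 5
After iteration 13: idx = 12, y = 6
After iteration 14: idx = 13, y = 0
After iteration 15: idx = 14, y = 1
After iteration 16: idx = 15, y = 2
After iteration 17: idx = 16, y = 3
After iteration 18: idx = 17, y = 4
After iteration 19: idx = 18, y = 5
After iteration 20: idx = 19, y = 6
After iteration 21: idx = 20, y = 0
Loop ends.

Final answer: 0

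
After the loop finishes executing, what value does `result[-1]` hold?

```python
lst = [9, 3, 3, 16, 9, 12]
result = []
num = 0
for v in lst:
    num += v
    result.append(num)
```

Let's trace through this code step by step.

Initialize: lst = [9, 3, 3, 16, 9, 12]
Initialize: result = []
Initialize: num = 0
Entering loop: for v in lst:
After iteration 1: v = 9, result = [9], num = 9
After iteration 2: v = 3, result = [9, 12], num = 12
After iteration 3: v = 3, result = [9, 12, 15], num = 15
After iteration 4: v = 16, result = [9, 12, 15, 31], num = 31
After iteration 5: v = 9, result = [9, 12, 15, 31, 40], num = 40
After iteration 6: v = 12, result = [9, 12, 15, 31, 40, 52], num = 52
Loop ends.
result[-1] = 52

Final answer: 52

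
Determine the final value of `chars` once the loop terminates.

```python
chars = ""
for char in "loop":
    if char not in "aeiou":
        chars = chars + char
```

Let's trace through this code step by step.

Initialize: chars = ''
Entering loop: for char in "loop":
After iteration 1: char = 'l', chars = 'l'
After iteration 2: char = 'o', chars = 'l'
After iteration 3: char = 'o', chars = 'l'
After iteration 4: char = 'p', chars = 'lp'
Loop ends.

Final answer: 'lp'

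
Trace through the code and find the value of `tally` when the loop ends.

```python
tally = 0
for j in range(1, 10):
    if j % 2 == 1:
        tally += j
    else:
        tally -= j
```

Let's trace through this code step by step.

Initialize: tally = 0
Entering loop: for j in range(1, 10):
After iteration 1: j = 1, tally = 1
After iteration 2: j = 2, tally = -1
After iteration 3: j = 3, tally = 2
After iteration 4: j = 4, tally = -2
After iteration 5: j = 5, tally = 3
After iteration 6: j = 6, tally = -3
After iteration 7: j = 7, tally = 4
After iteration 8: j = 8, tally = -4
After iteration 9: j = 9, tally = 5
Loop ends.

Final answer: 5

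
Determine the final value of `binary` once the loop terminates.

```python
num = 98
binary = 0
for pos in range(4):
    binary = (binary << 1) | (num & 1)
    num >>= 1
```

Let's trace through this code step by step.

Initialize: num = 98
Initialize: binary = 0
Entering loop: for pos in range(4):
After iteration 1: pos = 0, num = 49, binary = 0
After iteration 2: pos = 1, num = 24, binary = 1
After iteration 3: pos = 2, num = 12, binary = 2
After iteration 4: pos = 3, num = 6, binary = 4
Loop ends.

Final answer: 4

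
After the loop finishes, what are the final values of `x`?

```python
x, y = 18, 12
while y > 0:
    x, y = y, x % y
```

Let's trace through this code step by step.

Initialize: x = 18
Initialize: y = 12
Entering loop: while y > 0:
After iteration 1: x = 12, y = 6
After iteration 2: x = 6, y = 0
Loop ends.

Final answer: 6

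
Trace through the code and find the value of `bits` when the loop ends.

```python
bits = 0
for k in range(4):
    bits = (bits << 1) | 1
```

Let's trace through this code step by step.

Initialize: bits = 0
Entering loop: for k in range(4):
After iteration 1: k = 0, bits = 1
After iteration 2: k = 1, bits = 3
After iteration 3: k = 2, bits = 7
After iteration 4: k = 3, bits = 15
Loop ends.

Final answer: 15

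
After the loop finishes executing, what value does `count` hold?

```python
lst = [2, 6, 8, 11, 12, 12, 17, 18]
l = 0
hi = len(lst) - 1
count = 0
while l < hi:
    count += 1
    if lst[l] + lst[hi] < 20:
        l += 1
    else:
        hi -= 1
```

Let's trace through this code step by step.

Initialize: lst = [2, 6, 8, 11, 12, 12, 17, 18]
Initialize: l = 0
Initialize: hi = 7
Initialize: count = 0
Entering loop: while l < hi:
After iteration 1: l = 0, hi = 6, count = 1
After iteration 2: l = 1, hi = 6, count = 2
After iteration 3: l = 1, hi = 5, count = 3
After iteration 4: l = 2, hi = 5, count = 4
After iteration 5: l = 2, hi = 4, count = 5
After iteration 6: l = 2, hi = 3, count = 6
After iteration 7: l = 3, hi = 3, count = 7
Loop ends.

Final answer: 7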